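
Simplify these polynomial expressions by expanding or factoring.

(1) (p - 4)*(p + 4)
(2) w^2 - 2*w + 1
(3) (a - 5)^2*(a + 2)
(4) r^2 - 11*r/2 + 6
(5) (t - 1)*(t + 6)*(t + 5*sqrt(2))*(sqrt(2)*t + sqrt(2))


(1) = p^2 - 16
(2) = (w - 1)^2
(3) = a^3 - 8*a^2 + 5*a + 50
(4) = (r - 4)*(r - 3/2)
(5) = sqrt(2)*t^4 + 6*sqrt(2)*t^3 + 10*t^3 - sqrt(2)*t^2 + 60*t^2 - 10*t - 6*sqrt(2)*t - 60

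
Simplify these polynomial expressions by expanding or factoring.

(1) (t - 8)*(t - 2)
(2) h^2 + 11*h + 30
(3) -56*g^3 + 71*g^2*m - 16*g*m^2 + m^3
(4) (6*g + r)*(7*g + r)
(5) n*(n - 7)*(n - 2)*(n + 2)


(1) = t^2 - 10*t + 16
(2) = (h + 5)*(h + 6)
(3) = (-8*g + m)*(-7*g + m)*(-g + m)
(4) = 42*g^2 + 13*g*r + r^2
(5) = n^4 - 7*n^3 - 4*n^2 + 28*n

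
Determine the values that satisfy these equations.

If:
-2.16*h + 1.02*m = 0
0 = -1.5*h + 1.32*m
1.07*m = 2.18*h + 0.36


Then:
No Solution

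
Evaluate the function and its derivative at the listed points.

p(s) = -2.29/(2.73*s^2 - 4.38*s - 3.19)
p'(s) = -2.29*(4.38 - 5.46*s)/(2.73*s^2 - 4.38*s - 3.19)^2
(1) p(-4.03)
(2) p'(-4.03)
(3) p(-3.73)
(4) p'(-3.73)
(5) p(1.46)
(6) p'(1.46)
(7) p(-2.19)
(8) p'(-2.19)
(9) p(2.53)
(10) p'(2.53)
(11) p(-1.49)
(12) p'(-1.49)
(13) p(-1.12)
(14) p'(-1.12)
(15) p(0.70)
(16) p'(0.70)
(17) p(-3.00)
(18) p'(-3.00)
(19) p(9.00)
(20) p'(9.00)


(1) = -0.04
(2) = -0.02
(3) = -0.04
(4) = -0.02
(5) = 0.61
(6) = 0.58
(7) = -0.12
(8) = -0.10
(9) = -0.71
(10) = 2.11
(11) = -0.24
(12) = -0.32
(13) = -0.45
(14) = -0.91
(15) = 0.47
(16) = -0.05
(17) = -0.07
(18) = -0.04
(19) = -0.01
(20) = 0.00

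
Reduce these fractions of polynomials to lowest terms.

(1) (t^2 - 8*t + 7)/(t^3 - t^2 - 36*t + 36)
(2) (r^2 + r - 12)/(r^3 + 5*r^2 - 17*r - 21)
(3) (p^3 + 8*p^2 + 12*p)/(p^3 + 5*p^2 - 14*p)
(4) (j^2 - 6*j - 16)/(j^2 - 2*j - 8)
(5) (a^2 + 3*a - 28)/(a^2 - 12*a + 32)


(1) = (t - 7)/(t^2 - 36)
(2) = (r + 4)/(r^2 + 8*r + 7)
(3) = (p^2 + 8*p + 12)/(p^2 + 5*p - 14)
(4) = (j - 8)/(j - 4)
(5) = (a + 7)/(a - 8)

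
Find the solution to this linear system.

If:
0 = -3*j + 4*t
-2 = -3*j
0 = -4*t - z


Then:
j = 2/3
t = 1/2
z = -2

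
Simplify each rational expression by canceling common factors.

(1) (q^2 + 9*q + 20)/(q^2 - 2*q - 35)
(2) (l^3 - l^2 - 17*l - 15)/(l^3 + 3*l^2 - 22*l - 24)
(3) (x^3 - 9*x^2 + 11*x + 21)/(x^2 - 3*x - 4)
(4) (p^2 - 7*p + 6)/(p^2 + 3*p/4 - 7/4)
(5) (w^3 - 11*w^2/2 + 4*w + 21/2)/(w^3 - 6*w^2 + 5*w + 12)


(1) = (q + 4)/(q - 7)
(2) = (l^2 - 2*l - 15)/(l^2 + 2*l - 24)
(3) = (x^2 - 10*x + 21)/(x - 4)
(4) = (4*p - 24)/(4*p + 7)
(5) = (2*w - 7)/(2*w - 8)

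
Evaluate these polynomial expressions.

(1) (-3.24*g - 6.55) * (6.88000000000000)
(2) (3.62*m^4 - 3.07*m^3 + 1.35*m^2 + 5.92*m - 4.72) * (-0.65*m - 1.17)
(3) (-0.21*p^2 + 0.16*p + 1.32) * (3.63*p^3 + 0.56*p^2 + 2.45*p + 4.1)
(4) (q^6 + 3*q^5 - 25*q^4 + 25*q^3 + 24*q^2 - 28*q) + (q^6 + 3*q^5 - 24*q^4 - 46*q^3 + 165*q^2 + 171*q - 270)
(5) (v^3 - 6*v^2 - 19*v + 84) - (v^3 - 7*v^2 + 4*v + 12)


(1) = -22.2912*g - 45.064
(2) = -2.353*m^5 - 2.2399*m^4 + 2.7144*m^3 - 5.4275*m^2 - 3.8584*m + 5.5224
(3) = -0.7623*p^5 + 0.4632*p^4 + 4.3667*p^3 + 0.2702*p^2 + 3.89*p + 5.412
(4) = 2*q^6 + 6*q^5 - 49*q^4 - 21*q^3 + 189*q^2 + 143*q - 270
(5) = v^2 - 23*v + 72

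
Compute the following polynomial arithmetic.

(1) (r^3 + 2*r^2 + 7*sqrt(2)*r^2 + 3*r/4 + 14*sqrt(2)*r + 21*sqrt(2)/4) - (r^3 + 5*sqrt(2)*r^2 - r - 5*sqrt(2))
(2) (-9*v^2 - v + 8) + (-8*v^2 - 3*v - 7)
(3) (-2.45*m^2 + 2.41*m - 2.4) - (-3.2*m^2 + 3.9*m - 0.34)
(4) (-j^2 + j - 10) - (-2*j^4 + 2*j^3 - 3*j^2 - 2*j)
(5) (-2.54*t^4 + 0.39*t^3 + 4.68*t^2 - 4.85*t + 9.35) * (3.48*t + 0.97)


(1) = 2*r^2 + 2*sqrt(2)*r^2 + 7*r/4 + 14*sqrt(2)*r + 41*sqrt(2)/4
(2) = -17*v^2 - 4*v + 1
(3) = 0.75*m^2 - 1.49*m - 2.06
(4) = 2*j^4 - 2*j^3 + 2*j^2 + 3*j - 10
(5) = -8.8392*t^5 - 1.1066*t^4 + 16.6647*t^3 - 12.3384*t^2 + 27.8335*t + 9.0695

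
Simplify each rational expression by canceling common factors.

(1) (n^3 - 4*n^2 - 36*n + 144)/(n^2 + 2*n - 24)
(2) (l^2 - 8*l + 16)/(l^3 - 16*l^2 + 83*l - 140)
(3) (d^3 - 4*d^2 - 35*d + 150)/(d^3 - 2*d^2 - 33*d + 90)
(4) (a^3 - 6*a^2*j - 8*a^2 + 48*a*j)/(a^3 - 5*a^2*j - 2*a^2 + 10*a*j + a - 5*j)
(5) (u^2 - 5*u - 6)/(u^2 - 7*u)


(1) = n - 6
(2) = (l - 4)/(l^2 - 12*l + 35)
(3) = (d - 5)/(d - 3)
(4) = (a^3 - 6*a^2*j - 8*a^2 + 48*a*j)/(a^3 - 5*a^2*j - 2*a^2 + 10*a*j + a - 5*j)
(5) = (u^2 - 5*u - 6)/(u^2 - 7*u)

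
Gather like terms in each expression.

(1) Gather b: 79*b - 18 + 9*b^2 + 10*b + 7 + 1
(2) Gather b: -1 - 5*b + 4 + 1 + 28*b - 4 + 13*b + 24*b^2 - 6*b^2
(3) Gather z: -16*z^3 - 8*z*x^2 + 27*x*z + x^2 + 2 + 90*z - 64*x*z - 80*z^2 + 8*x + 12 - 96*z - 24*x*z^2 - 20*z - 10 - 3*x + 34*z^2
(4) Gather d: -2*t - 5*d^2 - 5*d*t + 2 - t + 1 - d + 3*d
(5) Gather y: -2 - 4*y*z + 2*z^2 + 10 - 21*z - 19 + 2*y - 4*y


(1) = 9*b^2 + 89*b - 10
(2) = 18*b^2 + 36*b
(3) = x^2 + 5*x - 16*z^3 + z^2*(-24*x - 46) + z*(-8*x^2 - 37*x - 26) + 4
(4) = -5*d^2 + d*(2 - 5*t) - 3*t + 3
(5) = y*(-4*z - 2) + 2*z^2 - 21*z - 11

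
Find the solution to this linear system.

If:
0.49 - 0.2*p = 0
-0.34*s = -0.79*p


Then:
p = 2.45
s = 5.69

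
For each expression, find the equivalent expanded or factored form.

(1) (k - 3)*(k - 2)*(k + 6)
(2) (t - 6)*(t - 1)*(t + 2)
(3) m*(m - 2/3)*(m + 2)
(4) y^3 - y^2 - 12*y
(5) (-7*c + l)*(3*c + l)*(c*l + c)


(1) = k^3 + k^2 - 24*k + 36
(2) = t^3 - 5*t^2 - 8*t + 12
(3) = m^3 + 4*m^2/3 - 4*m/3
(4) = y*(y - 4)*(y + 3)
(5) = -21*c^3*l - 21*c^3 - 4*c^2*l^2 - 4*c^2*l + c*l^3 + c*l^2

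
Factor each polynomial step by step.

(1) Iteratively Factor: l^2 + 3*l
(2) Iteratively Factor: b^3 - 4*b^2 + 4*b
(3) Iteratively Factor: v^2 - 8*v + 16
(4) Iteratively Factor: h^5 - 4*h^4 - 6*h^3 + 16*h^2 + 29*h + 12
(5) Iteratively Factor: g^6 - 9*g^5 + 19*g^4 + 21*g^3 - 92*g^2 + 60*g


(1) = (l)*(l + 3)
(2) = (b)*(b^2 - 4*b + 4) = b*(b - 2)*(b - 2)
(3) = (v - 4)*(v - 4)
(4) = (h + 1)*(h^4 - 5*h^3 - h^2 + 17*h + 12) = (h - 3)*(h + 1)*(h^3 - 2*h^2 - 7*h - 4) = (h - 3)*(h + 1)^2*(h^2 - 3*h - 4) = (h - 4)*(h - 3)*(h + 1)^2*(h + 1)
(5) = (g - 3)*(g^5 - 6*g^4 + g^3 + 24*g^2 - 20*g) = (g - 3)*(g - 1)*(g^4 - 5*g^3 - 4*g^2 + 20*g) = (g - 5)*(g - 3)*(g - 1)*(g^3 - 4*g) = (g - 5)*(g - 3)*(g - 2)*(g - 1)*(g^2 + 2*g) = (g - 5)*(g - 3)*(g - 2)*(g - 1)*(g + 2)*(g)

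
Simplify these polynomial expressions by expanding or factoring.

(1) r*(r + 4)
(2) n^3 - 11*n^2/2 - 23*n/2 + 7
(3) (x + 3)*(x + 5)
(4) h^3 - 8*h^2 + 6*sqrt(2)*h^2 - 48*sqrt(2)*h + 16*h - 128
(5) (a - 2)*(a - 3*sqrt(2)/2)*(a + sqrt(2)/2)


(1) = r^2 + 4*r
(2) = (n - 7)*(n - 1/2)*(n + 2)
(3) = x^2 + 8*x + 15
(4) = (h - 8)*(h + 2*sqrt(2))*(h + 4*sqrt(2))
(5) = a^3 - 2*a^2 - sqrt(2)*a^2 - 3*a/2 + 2*sqrt(2)*a + 3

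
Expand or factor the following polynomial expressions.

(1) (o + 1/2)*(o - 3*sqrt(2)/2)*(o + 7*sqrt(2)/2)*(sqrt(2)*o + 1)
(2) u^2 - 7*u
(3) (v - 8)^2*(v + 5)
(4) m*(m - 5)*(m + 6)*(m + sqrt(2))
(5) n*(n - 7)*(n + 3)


(1) = sqrt(2)*o^4 + sqrt(2)*o^3/2 + 5*o^3 - 17*sqrt(2)*o^2/2 + 5*o^2/2 - 21*o/2 - 17*sqrt(2)*o/4 - 21/4
(2) = u*(u - 7)
(3) = v^3 - 11*v^2 - 16*v + 320
(4) = m^4 + m^3 + sqrt(2)*m^3 - 30*m^2 + sqrt(2)*m^2 - 30*sqrt(2)*m
(5) = n^3 - 4*n^2 - 21*n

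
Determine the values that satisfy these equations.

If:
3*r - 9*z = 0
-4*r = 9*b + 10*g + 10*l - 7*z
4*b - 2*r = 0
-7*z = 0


Then:
b = 0
g = -l
r = 0
z = 0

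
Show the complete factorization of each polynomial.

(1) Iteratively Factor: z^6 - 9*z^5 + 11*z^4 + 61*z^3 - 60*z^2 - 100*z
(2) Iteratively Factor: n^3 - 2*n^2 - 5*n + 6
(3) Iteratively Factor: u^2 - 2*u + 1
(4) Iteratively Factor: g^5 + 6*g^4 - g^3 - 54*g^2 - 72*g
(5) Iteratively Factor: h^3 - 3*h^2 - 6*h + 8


(1) = (z + 2)*(z^5 - 11*z^4 + 33*z^3 - 5*z^2 - 50*z) = (z - 2)*(z + 2)*(z^4 - 9*z^3 + 15*z^2 + 25*z) = (z - 5)*(z - 2)*(z + 2)*(z^3 - 4*z^2 - 5*z) = (z - 5)^2*(z - 2)*(z + 2)*(z^2 + z) = (z - 5)^2*(z - 2)*(z + 1)*(z + 2)*(z)
(2) = (n + 2)*(n^2 - 4*n + 3) = (n - 1)*(n + 2)*(n - 3)
(3) = (u - 1)*(u - 1)
(4) = (g + 4)*(g^4 + 2*g^3 - 9*g^2 - 18*g) = (g + 3)*(g + 4)*(g^3 - g^2 - 6*g) = (g - 3)*(g + 3)*(g + 4)*(g^2 + 2*g) = (g - 3)*(g + 2)*(g + 3)*(g + 4)*(g)
(5) = (h + 2)*(h^2 - 5*h + 4) = (h - 1)*(h + 2)*(h - 4)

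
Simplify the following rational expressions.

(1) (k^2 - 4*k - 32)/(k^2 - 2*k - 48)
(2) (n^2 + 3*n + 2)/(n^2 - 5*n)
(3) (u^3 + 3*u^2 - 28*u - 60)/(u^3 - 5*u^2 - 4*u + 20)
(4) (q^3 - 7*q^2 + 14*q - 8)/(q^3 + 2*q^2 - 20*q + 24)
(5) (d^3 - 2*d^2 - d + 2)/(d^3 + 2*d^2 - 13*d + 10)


(1) = (k + 4)/(k + 6)
(2) = (n^2 + 3*n + 2)/(n^2 - 5*n)
(3) = (u + 6)/(u - 2)
(4) = (q^2 - 5*q + 4)/(q^2 + 4*q - 12)
(5) = (d + 1)/(d + 5)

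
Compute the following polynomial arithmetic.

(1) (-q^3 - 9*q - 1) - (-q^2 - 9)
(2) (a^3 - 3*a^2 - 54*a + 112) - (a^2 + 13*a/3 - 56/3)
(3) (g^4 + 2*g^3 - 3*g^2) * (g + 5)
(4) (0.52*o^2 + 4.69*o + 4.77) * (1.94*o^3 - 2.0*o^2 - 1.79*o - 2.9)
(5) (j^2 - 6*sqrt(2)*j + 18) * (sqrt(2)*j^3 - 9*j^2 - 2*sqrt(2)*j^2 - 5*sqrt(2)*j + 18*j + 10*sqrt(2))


(1) = -q^3 + q^2 - 9*q + 8
(2) = a^3 - 4*a^2 - 175*a/3 + 392/3
(3) = g^5 + 7*g^4 + 7*g^3 - 15*g^2
(4) = 1.0088*o^5 + 8.0586*o^4 - 1.057*o^3 - 19.4431*o^2 - 22.1393*o - 13.833
(5) = sqrt(2)*j^5 - 21*j^4 - 2*sqrt(2)*j^4 + 42*j^3 + 67*sqrt(2)*j^3 - 134*sqrt(2)*j^2 - 102*j^2 - 90*sqrt(2)*j + 204*j + 180*sqrt(2)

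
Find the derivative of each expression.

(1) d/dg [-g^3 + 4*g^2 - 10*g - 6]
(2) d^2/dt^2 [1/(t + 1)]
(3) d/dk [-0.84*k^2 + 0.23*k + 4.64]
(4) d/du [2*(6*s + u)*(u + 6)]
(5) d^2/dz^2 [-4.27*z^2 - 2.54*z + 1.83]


(1) = -3*g^2 + 8*g - 10
(2) = 2/(t + 1)^3
(3) = 0.23 - 1.68*k
(4) = 12*s + 4*u + 12
(5) = -8.54000000000000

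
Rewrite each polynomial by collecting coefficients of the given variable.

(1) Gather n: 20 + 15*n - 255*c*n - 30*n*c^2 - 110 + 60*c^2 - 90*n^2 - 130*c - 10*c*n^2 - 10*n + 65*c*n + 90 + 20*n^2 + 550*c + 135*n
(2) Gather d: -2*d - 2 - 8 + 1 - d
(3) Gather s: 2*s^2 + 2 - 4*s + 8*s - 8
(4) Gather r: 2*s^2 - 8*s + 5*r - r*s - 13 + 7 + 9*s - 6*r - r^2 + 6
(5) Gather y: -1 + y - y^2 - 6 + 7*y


(1) = 60*c^2 + 420*c + n^2*(-10*c - 70) + n*(-30*c^2 - 190*c + 140)
(2) = -3*d - 9
(3) = 2*s^2 + 4*s - 6
(4) = -r^2 + r*(-s - 1) + 2*s^2 + s
(5) = -y^2 + 8*y - 7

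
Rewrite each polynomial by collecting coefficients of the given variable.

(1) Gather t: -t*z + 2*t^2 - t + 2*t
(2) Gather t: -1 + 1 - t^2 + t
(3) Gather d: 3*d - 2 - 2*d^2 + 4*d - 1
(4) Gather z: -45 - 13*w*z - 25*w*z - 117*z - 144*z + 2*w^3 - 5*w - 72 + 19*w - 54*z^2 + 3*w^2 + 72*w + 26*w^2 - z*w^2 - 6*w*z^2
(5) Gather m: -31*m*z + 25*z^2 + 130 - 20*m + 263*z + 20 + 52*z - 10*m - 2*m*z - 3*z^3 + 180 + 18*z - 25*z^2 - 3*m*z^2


(1) = 2*t^2 + t*(1 - z)
(2) = -t^2 + t
(3) = -2*d^2 + 7*d - 3
(4) = 2*w^3 + 29*w^2 + 86*w + z^2*(-6*w - 54) + z*(-w^2 - 38*w - 261) - 117
(5) = m*(-3*z^2 - 33*z - 30) - 3*z^3 + 333*z + 330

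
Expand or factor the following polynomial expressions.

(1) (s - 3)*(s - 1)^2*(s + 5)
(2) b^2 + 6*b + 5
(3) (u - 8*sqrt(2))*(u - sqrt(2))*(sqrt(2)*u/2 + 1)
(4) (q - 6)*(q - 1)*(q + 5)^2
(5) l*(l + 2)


(1) = s^4 - 18*s^2 + 32*s - 15
(2) = (b + 1)*(b + 5)
(3) = sqrt(2)*u^3/2 - 8*u^2 - sqrt(2)*u + 16
(4) = q^4 + 3*q^3 - 39*q^2 - 115*q + 150
(5) = l^2 + 2*l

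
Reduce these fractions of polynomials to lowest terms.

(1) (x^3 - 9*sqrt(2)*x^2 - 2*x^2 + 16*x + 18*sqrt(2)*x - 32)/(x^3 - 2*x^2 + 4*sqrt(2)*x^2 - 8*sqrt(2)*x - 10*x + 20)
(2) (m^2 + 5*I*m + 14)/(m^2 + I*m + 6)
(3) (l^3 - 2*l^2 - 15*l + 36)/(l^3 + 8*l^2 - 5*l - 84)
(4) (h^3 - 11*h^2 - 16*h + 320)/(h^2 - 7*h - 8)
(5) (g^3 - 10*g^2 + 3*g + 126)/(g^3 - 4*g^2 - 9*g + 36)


(1) = (x - 8*sqrt(2))/(x + 5*sqrt(2))
(2) = (m + 7*I)/(m + 3*I)
(3) = (l - 3)/(l + 7)
(4) = (h^2 - 3*h - 40)/(h + 1)
(5) = (g^2 - 13*g + 42)/(g^2 - 7*g + 12)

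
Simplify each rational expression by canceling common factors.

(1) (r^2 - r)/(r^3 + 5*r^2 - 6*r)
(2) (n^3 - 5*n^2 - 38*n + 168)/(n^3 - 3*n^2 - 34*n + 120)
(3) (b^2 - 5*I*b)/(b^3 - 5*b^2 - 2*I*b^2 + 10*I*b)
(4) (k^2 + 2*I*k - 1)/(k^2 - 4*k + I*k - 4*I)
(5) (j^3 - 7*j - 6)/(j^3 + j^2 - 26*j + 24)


(1) = 1/(r + 6)
(2) = (n - 7)/(n - 5)
(3) = (b - 5*I)/(b^2 + b*(-5 - 2*I) + 10*I)
(4) = (k + I)/(k - 4)
(5) = (j^3 - 7*j - 6)/(j^3 + j^2 - 26*j + 24)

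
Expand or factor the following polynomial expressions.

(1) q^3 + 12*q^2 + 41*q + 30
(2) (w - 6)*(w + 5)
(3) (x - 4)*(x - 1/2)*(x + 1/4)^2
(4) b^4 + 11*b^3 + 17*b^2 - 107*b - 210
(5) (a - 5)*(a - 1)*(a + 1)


(1) = (q + 1)*(q + 5)*(q + 6)
(2) = w^2 - w - 30
(3) = x^4 - 4*x^3 - 3*x^2/16 + 23*x/32 + 1/8
(4) = (b - 3)*(b + 2)*(b + 5)*(b + 7)
(5) = a^3 - 5*a^2 - a + 5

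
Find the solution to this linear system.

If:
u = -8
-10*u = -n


Then:
n = -80
u = -8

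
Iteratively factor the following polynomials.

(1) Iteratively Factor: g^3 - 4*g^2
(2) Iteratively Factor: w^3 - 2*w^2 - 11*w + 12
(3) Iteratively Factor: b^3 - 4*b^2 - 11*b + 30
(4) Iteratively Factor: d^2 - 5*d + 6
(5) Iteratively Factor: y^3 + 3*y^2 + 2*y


(1) = (g - 4)*(g^2) = g*(g - 4)*(g)
(2) = (w - 1)*(w^2 - w - 12) = (w - 4)*(w - 1)*(w + 3)
(3) = (b - 5)*(b^2 + b - 6) = (b - 5)*(b - 2)*(b + 3)
(4) = (d - 2)*(d - 3)
(5) = (y)*(y^2 + 3*y + 2) = y*(y + 2)*(y + 1)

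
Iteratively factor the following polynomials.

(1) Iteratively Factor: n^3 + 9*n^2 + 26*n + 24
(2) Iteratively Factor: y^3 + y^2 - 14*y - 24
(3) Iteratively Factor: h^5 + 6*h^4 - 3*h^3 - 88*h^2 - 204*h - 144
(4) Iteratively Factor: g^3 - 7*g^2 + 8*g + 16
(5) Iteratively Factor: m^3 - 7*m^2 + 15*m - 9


(1) = (n + 4)*(n^2 + 5*n + 6) = (n + 2)*(n + 4)*(n + 3)
(2) = (y + 3)*(y^2 - 2*y - 8) = (y + 2)*(y + 3)*(y - 4)
(3) = (h + 2)*(h^4 + 4*h^3 - 11*h^2 - 66*h - 72) = (h + 2)*(h + 3)*(h^3 + h^2 - 14*h - 24) = (h - 4)*(h + 2)*(h + 3)*(h^2 + 5*h + 6) = (h - 4)*(h + 2)^2*(h + 3)*(h + 3)
(4) = (g - 4)*(g^2 - 3*g - 4) = (g - 4)*(g + 1)*(g - 4)
(5) = (m - 3)*(m^2 - 4*m + 3) = (m - 3)^2*(m - 1)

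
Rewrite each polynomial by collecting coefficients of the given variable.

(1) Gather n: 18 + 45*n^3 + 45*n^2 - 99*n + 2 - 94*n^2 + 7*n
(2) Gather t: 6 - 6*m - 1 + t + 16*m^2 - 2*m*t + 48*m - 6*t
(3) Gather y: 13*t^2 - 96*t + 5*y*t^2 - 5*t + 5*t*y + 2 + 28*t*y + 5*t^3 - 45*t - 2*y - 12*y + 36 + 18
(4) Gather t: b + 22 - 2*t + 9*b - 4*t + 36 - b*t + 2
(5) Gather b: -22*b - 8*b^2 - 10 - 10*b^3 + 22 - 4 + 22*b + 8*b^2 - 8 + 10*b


(1) = 45*n^3 - 49*n^2 - 92*n + 20
(2) = 16*m^2 + 42*m + t*(-2*m - 5) + 5
(3) = 5*t^3 + 13*t^2 - 146*t + y*(5*t^2 + 33*t - 14) + 56
(4) = 10*b + t*(-b - 6) + 60
(5) = -10*b^3 + 10*b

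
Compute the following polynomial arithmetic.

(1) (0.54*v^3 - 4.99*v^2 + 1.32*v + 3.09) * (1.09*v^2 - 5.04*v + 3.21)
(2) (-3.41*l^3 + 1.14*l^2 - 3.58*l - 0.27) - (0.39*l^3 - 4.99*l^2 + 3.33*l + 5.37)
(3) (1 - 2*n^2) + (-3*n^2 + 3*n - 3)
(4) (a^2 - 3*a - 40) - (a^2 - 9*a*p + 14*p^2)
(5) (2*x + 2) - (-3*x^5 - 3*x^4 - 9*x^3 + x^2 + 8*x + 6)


(1) = 0.5886*v^5 - 8.1607*v^4 + 28.3218*v^3 - 19.3026*v^2 - 11.3364*v + 9.9189
(2) = -3.8*l^3 + 6.13*l^2 - 6.91*l - 5.64
(3) = -5*n^2 + 3*n - 2
(4) = 9*a*p - 3*a - 14*p^2 - 40
(5) = 3*x^5 + 3*x^4 + 9*x^3 - x^2 - 6*x - 4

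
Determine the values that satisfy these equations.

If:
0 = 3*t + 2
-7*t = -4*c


Then:
c = -7/6
t = -2/3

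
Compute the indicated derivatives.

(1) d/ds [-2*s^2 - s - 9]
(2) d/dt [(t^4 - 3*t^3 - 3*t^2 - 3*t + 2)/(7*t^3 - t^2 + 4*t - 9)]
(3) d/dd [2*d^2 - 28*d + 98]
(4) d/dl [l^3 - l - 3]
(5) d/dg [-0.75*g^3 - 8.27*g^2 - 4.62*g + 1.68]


(1) = -4*s - 1
(2) = (7*t^6 - 2*t^5 + 36*t^4 - 18*t^3 + 24*t^2 + 58*t + 19)/(49*t^6 - 14*t^5 + 57*t^4 - 134*t^3 + 34*t^2 - 72*t + 81)
(3) = 4*d - 28
(4) = 3*l^2 - 1
(5) = -2.25*g^2 - 16.54*g - 4.62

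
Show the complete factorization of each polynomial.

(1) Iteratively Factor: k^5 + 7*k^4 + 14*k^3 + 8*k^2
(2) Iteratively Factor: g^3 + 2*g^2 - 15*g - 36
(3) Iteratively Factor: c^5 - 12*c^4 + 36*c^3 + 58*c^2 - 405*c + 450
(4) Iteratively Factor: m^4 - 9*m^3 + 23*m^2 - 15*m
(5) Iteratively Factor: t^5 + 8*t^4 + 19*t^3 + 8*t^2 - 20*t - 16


(1) = (k + 2)*(k^4 + 5*k^3 + 4*k^2) = (k + 1)*(k + 2)*(k^3 + 4*k^2) = k*(k + 1)*(k + 2)*(k^2 + 4*k) = k*(k + 1)*(k + 2)*(k + 4)*(k)
(2) = (g + 3)*(g^2 - g - 12) = (g - 4)*(g + 3)*(g + 3)
(3) = (c - 3)*(c^4 - 9*c^3 + 9*c^2 + 85*c - 150) = (c - 3)*(c - 2)*(c^3 - 7*c^2 - 5*c + 75) = (c - 5)*(c - 3)*(c - 2)*(c^2 - 2*c - 15) = (c - 5)^2*(c - 3)*(c - 2)*(c + 3)
(4) = (m - 5)*(m^3 - 4*m^2 + 3*m) = (m - 5)*(m - 3)*(m^2 - m) = m*(m - 5)*(m - 3)*(m - 1)
(5) = (t + 2)*(t^4 + 6*t^3 + 7*t^2 - 6*t - 8) = (t + 2)^2*(t^3 + 4*t^2 - t - 4) = (t + 1)*(t + 2)^2*(t^2 + 3*t - 4) = (t + 1)*(t + 2)^2*(t + 4)*(t - 1)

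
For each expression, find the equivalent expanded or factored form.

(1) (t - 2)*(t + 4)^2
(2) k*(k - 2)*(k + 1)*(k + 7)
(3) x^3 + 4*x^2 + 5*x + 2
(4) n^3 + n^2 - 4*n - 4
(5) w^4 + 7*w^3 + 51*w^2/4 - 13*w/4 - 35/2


(1) = t^3 + 6*t^2 - 32
(2) = k^4 + 6*k^3 - 9*k^2 - 14*k
(3) = (x + 1)^2*(x + 2)
(4) = (n - 2)*(n + 1)*(n + 2)
(5) = (w - 1)*(w + 2)*(w + 5/2)*(w + 7/2)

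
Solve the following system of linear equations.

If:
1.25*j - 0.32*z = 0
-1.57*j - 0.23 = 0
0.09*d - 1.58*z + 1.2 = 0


Then:
d = -23.38
j = -0.15
z = -0.57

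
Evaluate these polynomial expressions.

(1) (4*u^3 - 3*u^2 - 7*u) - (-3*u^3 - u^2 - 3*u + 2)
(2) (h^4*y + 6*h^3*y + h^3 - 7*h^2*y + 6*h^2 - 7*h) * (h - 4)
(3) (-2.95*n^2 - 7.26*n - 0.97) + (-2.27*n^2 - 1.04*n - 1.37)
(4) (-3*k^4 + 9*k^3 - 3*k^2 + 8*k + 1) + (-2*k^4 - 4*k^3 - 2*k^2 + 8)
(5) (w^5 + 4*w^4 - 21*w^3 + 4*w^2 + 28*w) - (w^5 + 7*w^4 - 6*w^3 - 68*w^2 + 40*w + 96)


(1) = 7*u^3 - 2*u^2 - 4*u - 2
(2) = h^5*y + 2*h^4*y + h^4 - 31*h^3*y + 2*h^3 + 28*h^2*y - 31*h^2 + 28*h
(3) = -5.22*n^2 - 8.3*n - 2.34
(4) = -5*k^4 + 5*k^3 - 5*k^2 + 8*k + 9
(5) = -3*w^4 - 15*w^3 + 72*w^2 - 12*w - 96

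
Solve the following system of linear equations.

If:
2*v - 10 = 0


Then:
v = 5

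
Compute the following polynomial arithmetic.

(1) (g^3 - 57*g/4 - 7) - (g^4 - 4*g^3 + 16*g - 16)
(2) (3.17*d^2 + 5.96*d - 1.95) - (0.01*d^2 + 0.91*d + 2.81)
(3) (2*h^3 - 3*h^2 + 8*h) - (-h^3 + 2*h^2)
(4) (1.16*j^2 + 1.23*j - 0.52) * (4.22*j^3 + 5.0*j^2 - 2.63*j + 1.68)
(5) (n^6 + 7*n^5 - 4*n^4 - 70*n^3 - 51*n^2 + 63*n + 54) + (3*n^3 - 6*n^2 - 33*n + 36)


(1) = -g^4 + 5*g^3 - 121*g/4 + 9
(2) = 3.16*d^2 + 5.05*d - 4.76
(3) = 3*h^3 - 5*h^2 + 8*h
(4) = 4.8952*j^5 + 10.9906*j^4 + 0.9048*j^3 - 3.8861*j^2 + 3.434*j - 0.8736
(5) = n^6 + 7*n^5 - 4*n^4 - 67*n^3 - 57*n^2 + 30*n + 90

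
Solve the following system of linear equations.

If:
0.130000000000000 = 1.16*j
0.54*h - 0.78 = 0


Then:
h = 1.44
j = 0.11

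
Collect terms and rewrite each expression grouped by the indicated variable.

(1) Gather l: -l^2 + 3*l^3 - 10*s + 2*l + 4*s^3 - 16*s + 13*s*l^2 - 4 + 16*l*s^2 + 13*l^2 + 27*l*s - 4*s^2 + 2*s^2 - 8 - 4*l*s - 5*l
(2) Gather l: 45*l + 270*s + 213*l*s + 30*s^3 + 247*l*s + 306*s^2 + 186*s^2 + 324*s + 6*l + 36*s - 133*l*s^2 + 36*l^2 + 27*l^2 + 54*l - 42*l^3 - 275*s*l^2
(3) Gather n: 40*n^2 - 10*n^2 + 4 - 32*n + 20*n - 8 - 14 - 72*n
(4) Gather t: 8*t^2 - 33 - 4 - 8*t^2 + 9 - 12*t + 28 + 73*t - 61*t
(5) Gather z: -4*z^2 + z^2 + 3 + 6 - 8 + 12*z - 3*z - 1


(1) = 3*l^3 + l^2*(13*s + 12) + l*(16*s^2 + 23*s - 3) + 4*s^3 - 2*s^2 - 26*s - 12
(2) = -42*l^3 + l^2*(63 - 275*s) + l*(-133*s^2 + 460*s + 105) + 30*s^3 + 492*s^2 + 630*s
(3) = 30*n^2 - 84*n - 18
(4) = 0
(5) = -3*z^2 + 9*z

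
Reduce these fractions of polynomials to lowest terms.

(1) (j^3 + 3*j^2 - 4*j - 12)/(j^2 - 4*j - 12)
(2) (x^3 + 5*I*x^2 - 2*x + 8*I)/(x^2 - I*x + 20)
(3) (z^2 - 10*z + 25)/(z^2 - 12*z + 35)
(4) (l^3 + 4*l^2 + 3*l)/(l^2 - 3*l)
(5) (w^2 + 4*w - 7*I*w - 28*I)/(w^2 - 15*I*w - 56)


(1) = (j^2 + j - 6)/(j - 6)
(2) = (x^2 + I*x + 2)/(x - 5*I)
(3) = (z - 5)/(z - 7)
(4) = (l^2 + 4*l + 3)/(l - 3)
(5) = (w + 4)/(w - 8*I)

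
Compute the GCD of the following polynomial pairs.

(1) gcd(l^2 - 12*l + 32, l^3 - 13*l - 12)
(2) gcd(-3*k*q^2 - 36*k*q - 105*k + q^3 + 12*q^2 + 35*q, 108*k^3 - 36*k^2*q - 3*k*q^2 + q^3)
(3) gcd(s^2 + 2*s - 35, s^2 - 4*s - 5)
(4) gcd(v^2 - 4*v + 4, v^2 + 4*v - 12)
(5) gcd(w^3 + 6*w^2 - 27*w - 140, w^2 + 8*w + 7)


(1) = gcd((l - 8)*(l - 4), (l - 4)*(l + 1)*(l + 3)) = l - 4
(2) = -3*k + q
(3) = s - 5
(4) = gcd((v - 2)^2, (v - 2)*(v + 6)) = v - 2
(5) = w + 7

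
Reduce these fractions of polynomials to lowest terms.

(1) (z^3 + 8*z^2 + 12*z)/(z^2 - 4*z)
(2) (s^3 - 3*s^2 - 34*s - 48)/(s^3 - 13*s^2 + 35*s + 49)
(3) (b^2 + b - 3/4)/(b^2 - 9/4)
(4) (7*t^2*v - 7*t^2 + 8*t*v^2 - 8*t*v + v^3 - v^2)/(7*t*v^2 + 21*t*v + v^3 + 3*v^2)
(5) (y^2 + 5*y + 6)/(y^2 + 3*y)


(1) = (z^2 + 8*z + 12)/(z - 4)
(2) = (s^3 - 3*s^2 - 34*s - 48)/(s^3 - 13*s^2 + 35*s + 49)
(3) = (2*b - 1)/(2*b - 3)
(4) = (t*v - t + v^2 - v)/(v^2 + 3*v)
(5) = (y + 2)/y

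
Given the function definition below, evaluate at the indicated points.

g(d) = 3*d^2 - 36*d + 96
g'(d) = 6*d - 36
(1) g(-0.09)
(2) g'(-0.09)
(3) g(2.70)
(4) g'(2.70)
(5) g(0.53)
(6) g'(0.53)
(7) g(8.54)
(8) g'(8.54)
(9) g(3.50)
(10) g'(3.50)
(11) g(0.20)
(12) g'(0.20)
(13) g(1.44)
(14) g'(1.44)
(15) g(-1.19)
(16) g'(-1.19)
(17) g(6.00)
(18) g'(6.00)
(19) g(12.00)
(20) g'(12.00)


(1) = 99.26
(2) = -36.54
(3) = 20.67
(4) = -19.80
(5) = 77.76
(6) = -32.82
(7) = 7.35
(8) = 15.24
(9) = 6.75
(10) = -15.00
(11) = 88.92
(12) = -34.80
(13) = 50.38
(14) = -27.36
(15) = 143.09
(16) = -43.14
(17) = -12.00
(18) = 0.00
(19) = 96.00
(20) = 36.00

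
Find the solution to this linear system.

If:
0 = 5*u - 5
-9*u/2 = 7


Then:
No Solution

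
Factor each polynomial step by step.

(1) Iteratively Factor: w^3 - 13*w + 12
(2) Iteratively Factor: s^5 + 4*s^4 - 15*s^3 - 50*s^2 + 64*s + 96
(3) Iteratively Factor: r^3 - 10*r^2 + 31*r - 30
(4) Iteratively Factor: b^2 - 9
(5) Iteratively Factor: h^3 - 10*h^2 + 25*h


(1) = (w - 1)*(w^2 + w - 12) = (w - 3)*(w - 1)*(w + 4)
(2) = (s + 4)*(s^4 - 15*s^2 + 10*s + 24) = (s - 2)*(s + 4)*(s^3 + 2*s^2 - 11*s - 12) = (s - 2)*(s + 4)^2*(s^2 - 2*s - 3) = (s - 2)*(s + 1)*(s + 4)^2*(s - 3)
(3) = (r - 5)*(r^2 - 5*r + 6) = (r - 5)*(r - 2)*(r - 3)
(4) = (b - 3)*(b + 3)
(5) = (h)*(h^2 - 10*h + 25) = h*(h - 5)*(h - 5)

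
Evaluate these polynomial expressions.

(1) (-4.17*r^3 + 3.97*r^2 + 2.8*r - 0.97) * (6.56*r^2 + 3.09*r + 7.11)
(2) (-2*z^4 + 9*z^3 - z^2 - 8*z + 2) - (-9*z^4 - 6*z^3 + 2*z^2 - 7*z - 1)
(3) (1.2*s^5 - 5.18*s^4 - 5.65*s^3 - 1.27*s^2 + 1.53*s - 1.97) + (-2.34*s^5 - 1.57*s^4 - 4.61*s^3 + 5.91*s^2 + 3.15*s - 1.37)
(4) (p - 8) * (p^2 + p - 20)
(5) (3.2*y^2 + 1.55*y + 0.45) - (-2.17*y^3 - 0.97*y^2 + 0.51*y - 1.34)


(1) = -27.3552*r^5 + 13.1579*r^4 + 0.9866*r^3 + 30.5155*r^2 + 16.9107*r - 6.8967
(2) = 7*z^4 + 15*z^3 - 3*z^2 - z + 3
(3) = -1.14*s^5 - 6.75*s^4 - 10.26*s^3 + 4.64*s^2 + 4.68*s - 3.34
(4) = p^3 - 7*p^2 - 28*p + 160
(5) = 2.17*y^3 + 4.17*y^2 + 1.04*y + 1.79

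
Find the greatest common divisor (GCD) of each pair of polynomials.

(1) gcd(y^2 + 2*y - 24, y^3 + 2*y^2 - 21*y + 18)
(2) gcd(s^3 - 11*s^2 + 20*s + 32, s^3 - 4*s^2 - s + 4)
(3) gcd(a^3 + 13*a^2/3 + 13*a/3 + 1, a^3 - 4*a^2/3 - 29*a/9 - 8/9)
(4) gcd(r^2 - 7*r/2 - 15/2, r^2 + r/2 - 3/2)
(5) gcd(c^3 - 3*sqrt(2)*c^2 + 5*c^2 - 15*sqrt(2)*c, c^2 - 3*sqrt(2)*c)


(1) = gcd((y - 4)*(y + 6), (y - 3)*(y - 1)*(y + 6)) = y + 6
(2) = s^2 - 3*s - 4
(3) = a^2 + 4*a/3 + 1/3
(4) = r + 3/2
(5) = gcd(c*(c + 5)*(c - 3*sqrt(2)), c*(c - 3*sqrt(2))) = c^2 - 3*sqrt(2)*c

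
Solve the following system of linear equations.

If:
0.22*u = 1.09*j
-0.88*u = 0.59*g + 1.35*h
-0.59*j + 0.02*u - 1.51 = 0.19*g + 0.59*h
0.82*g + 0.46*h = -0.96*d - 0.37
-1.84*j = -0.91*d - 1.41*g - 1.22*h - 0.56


Then:
d = -5.15
g = 8.92
h = -5.96
j = 0.64
u = 3.17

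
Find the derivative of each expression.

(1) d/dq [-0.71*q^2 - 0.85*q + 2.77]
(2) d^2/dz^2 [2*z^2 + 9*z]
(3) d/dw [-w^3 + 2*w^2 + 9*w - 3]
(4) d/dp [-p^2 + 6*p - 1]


(1) = -1.42*q - 0.85
(2) = 4
(3) = -3*w^2 + 4*w + 9
(4) = 6 - 2*p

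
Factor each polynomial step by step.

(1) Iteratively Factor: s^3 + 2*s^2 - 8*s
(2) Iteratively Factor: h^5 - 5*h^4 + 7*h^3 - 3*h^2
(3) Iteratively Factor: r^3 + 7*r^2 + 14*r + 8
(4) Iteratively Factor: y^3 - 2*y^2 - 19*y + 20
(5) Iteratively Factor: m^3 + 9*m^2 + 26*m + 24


(1) = (s + 4)*(s^2 - 2*s) = (s - 2)*(s + 4)*(s)
(2) = (h - 1)*(h^4 - 4*h^3 + 3*h^2) = h*(h - 1)*(h^3 - 4*h^2 + 3*h) = h*(h - 1)^2*(h^2 - 3*h) = h*(h - 3)*(h - 1)^2*(h)
(3) = (r + 4)*(r^2 + 3*r + 2) = (r + 2)*(r + 4)*(r + 1)
(4) = (y + 4)*(y^2 - 6*y + 5) = (y - 5)*(y + 4)*(y - 1)
(5) = (m + 2)*(m^2 + 7*m + 12) = (m + 2)*(m + 3)*(m + 4)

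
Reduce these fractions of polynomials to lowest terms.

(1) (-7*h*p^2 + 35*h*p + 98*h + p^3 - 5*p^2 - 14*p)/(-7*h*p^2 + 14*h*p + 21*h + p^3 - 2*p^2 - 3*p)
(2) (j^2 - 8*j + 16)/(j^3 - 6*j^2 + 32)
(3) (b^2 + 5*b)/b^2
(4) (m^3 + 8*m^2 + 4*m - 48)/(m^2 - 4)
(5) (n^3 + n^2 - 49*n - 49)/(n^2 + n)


(1) = (p^2 - 5*p - 14)/(p^2 - 2*p - 3)
(2) = 1/(j + 2)
(3) = (b + 5)/b
(4) = (m^2 + 10*m + 24)/(m + 2)
(5) = (n^2 - 49)/n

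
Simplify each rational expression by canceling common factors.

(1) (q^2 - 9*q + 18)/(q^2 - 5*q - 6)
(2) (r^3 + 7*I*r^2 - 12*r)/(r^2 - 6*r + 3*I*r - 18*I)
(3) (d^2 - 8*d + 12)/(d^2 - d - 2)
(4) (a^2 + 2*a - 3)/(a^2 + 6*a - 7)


(1) = (q - 3)/(q + 1)
(2) = (r^2 + 4*I*r)/(r - 6)
(3) = (d - 6)/(d + 1)
(4) = (a + 3)/(a + 7)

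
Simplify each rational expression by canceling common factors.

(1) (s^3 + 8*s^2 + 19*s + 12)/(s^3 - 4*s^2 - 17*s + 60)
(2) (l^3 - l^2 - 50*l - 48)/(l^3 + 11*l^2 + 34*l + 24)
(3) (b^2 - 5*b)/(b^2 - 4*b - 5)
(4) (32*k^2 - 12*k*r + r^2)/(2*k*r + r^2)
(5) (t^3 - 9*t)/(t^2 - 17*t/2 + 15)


(1) = (s^2 + 4*s + 3)/(s^2 - 8*s + 15)
(2) = (l - 8)/(l + 4)
(3) = b/(b + 1)
(4) = (32*k^2 - 12*k*r + r^2)/(2*k*r + r^2)
(5) = (2*t^3 - 18*t)/(2*t^2 - 17*t + 30)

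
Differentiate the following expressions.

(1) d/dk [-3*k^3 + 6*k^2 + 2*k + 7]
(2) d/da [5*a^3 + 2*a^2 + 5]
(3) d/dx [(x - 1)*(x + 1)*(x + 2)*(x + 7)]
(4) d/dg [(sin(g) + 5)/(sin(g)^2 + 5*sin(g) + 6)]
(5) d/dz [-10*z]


(1) = -9*k^2 + 12*k + 2
(2) = a*(15*a + 4)
(3) = 4*x^3 + 27*x^2 + 26*x - 9
(4) = (-10*sin(g) + cos(g)^2 - 20)*cos(g)/(sin(g)^2 + 5*sin(g) + 6)^2
(5) = -10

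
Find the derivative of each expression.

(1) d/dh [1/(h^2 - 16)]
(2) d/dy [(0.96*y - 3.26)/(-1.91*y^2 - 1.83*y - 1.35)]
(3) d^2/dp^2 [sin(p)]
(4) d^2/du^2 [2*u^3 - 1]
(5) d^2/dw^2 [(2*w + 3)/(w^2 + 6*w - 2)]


(1) = -2*h/(h^2 - 16)^2
(2) = (1.8336*y^2 - 12.4532*y - 7.2618)/(3.6481*y^4 + 6.9906*y^3 + 8.5059*y^2 + 4.941*y + 1.8225)
(3) = -sin(p)
(4) = 12*u
(5) = 2*(4*(w + 3)^2*(2*w + 3) - 3*(2*w + 5)*(w^2 + 6*w - 2))/(w^2 + 6*w - 2)^3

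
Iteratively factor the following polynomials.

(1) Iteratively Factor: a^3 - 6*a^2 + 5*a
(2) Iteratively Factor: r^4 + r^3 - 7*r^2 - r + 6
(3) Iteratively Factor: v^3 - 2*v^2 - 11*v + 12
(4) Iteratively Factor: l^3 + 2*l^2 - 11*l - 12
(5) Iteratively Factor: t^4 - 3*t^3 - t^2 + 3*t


(1) = (a)*(a^2 - 6*a + 5) = a*(a - 5)*(a - 1)
(2) = (r - 2)*(r^3 + 3*r^2 - r - 3) = (r - 2)*(r + 1)*(r^2 + 2*r - 3) = (r - 2)*(r - 1)*(r + 1)*(r + 3)
(3) = (v - 1)*(v^2 - v - 12) = (v - 1)*(v + 3)*(v - 4)
(4) = (l + 4)*(l^2 - 2*l - 3) = (l - 3)*(l + 4)*(l + 1)
(5) = (t + 1)*(t^3 - 4*t^2 + 3*t) = (t - 1)*(t + 1)*(t^2 - 3*t) = t*(t - 1)*(t + 1)*(t - 3)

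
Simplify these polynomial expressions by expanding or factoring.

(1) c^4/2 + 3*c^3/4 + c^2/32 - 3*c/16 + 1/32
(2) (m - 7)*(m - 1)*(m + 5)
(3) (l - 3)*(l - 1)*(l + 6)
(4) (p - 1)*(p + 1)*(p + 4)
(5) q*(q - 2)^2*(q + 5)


(1) = (c/2 + 1/2)*(c - 1/4)^2*(c + 1)
(2) = m^3 - 3*m^2 - 33*m + 35
(3) = l^3 + 2*l^2 - 21*l + 18
(4) = p^3 + 4*p^2 - p - 4
(5) = q^4 + q^3 - 16*q^2 + 20*q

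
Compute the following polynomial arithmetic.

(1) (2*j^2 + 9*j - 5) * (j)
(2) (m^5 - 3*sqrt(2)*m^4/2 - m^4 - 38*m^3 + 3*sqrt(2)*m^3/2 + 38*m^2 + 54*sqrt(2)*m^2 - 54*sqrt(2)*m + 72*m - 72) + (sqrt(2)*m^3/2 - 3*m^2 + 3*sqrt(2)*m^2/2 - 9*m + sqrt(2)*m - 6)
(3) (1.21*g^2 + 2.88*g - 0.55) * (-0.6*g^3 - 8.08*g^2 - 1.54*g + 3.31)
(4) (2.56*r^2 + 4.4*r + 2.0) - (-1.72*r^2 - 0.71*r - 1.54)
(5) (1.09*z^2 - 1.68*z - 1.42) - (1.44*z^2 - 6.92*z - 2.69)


(1) = 2*j^3 + 9*j^2 - 5*j
(2) = m^5 - 3*sqrt(2)*m^4/2 - m^4 - 38*m^3 + 2*sqrt(2)*m^3 + 35*m^2 + 111*sqrt(2)*m^2/2 - 53*sqrt(2)*m + 63*m - 78
(3) = -0.726*g^5 - 11.5048*g^4 - 24.8038*g^3 + 4.0139*g^2 + 10.3798*g - 1.8205
(4) = 4.28*r^2 + 5.11*r + 3.54
(5) = -0.35*z^2 + 5.24*z + 1.27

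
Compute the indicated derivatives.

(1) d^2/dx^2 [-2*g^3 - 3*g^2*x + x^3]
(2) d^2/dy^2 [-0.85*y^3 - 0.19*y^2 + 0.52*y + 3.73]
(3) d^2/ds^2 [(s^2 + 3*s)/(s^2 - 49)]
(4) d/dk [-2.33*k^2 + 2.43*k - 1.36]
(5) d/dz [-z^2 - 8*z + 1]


(1) = 6*x
(2) = -5.1*y - 0.38
(3) = 2*(3*s^3 + 147*s^2 + 441*s + 2401)/(s^6 - 147*s^4 + 7203*s^2 - 117649)
(4) = 2.43 - 4.66*k
(5) = -2*z - 8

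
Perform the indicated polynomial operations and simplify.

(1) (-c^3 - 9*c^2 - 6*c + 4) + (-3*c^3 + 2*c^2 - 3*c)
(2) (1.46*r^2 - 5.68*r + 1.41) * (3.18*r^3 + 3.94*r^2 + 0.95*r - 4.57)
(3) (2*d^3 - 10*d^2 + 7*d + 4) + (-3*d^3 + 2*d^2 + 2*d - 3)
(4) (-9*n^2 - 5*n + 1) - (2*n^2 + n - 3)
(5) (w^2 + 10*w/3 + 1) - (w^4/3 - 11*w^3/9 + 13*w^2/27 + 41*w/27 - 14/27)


(1) = -4*c^3 - 7*c^2 - 9*c + 4
(2) = 4.6428*r^5 - 12.31*r^4 - 16.5084*r^3 - 6.5128*r^2 + 27.2971*r - 6.4437
(3) = -d^3 - 8*d^2 + 9*d + 1
(4) = -11*n^2 - 6*n + 4
(5) = -w^4/3 + 11*w^3/9 + 14*w^2/27 + 49*w/27 + 41/27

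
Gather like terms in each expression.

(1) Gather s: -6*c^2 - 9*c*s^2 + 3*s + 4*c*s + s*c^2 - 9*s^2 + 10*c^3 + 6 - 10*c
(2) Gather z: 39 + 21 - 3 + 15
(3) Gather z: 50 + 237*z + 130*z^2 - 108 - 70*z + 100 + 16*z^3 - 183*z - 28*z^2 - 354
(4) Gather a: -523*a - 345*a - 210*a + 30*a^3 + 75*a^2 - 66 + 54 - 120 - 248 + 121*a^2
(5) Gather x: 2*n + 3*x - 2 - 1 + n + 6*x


(1) = 10*c^3 - 6*c^2 - 10*c + s^2*(-9*c - 9) + s*(c^2 + 4*c + 3) + 6
(2) = 72
(3) = 16*z^3 + 102*z^2 - 16*z - 312
(4) = 30*a^3 + 196*a^2 - 1078*a - 380
(5) = 3*n + 9*x - 3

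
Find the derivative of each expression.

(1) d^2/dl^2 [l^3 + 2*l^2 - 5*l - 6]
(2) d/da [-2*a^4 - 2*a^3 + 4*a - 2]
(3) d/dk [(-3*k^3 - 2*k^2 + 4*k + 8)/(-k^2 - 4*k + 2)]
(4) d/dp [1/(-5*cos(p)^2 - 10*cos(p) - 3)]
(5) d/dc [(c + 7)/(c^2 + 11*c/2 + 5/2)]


(1) = 6*l + 4
(2) = -8*a^3 - 6*a^2 + 4
(3) = (3*k^4 + 24*k^3 - 6*k^2 + 8*k + 40)/(k^4 + 8*k^3 + 12*k^2 - 16*k + 4)
(4) = -10*(cos(p) + 1)*sin(p)/(5*cos(p)^2 + 10*cos(p) + 3)^2
(5) = 2*(2*c^2 + 11*c - (c + 7)*(4*c + 11) + 5)/(2*c^2 + 11*c + 5)^2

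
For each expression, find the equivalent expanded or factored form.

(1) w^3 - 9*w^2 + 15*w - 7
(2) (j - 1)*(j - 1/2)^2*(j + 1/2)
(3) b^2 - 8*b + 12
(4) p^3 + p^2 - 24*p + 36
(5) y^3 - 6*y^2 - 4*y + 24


(1) = (w - 7)*(w - 1)^2
(2) = j^4 - 3*j^3/2 + j^2/4 + 3*j/8 - 1/8
(3) = (b - 6)*(b - 2)
(4) = (p - 3)*(p - 2)*(p + 6)
(5) = (y - 6)*(y - 2)*(y + 2)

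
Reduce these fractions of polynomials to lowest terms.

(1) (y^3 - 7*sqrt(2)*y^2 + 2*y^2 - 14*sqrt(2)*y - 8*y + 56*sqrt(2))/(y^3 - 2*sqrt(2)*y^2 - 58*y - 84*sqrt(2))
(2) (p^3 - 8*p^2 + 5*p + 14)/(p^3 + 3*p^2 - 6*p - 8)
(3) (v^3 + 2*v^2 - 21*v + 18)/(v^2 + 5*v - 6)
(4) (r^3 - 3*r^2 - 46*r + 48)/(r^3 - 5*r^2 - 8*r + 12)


(1) = (y^2 + 2*y - 8)/(y^2 + 5*sqrt(2)*y + 12)
(2) = (p - 7)/(p + 4)
(3) = v - 3
(4) = (r^2 - 2*r - 48)/(r^2 - 4*r - 12)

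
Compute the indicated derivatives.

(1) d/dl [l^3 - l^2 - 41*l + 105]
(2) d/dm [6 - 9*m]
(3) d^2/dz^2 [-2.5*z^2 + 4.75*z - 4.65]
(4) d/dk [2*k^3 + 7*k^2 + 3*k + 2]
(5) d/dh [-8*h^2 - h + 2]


(1) = 3*l^2 - 2*l - 41
(2) = -9
(3) = -5.00000000000000
(4) = 6*k^2 + 14*k + 3
(5) = -16*h - 1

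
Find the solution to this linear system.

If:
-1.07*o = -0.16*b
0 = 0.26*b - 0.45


Then:
b = 1.73
o = 0.26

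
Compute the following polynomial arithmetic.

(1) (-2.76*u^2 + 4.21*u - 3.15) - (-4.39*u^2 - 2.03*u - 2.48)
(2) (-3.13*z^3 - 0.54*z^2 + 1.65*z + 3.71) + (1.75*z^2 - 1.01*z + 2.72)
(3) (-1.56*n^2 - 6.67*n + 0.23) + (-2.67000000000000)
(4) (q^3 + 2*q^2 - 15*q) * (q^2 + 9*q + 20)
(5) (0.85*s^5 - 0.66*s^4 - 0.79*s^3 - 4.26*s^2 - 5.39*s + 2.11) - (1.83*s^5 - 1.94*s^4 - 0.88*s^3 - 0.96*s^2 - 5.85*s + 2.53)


(1) = 1.63*u^2 + 6.24*u - 0.67
(2) = -3.13*z^3 + 1.21*z^2 + 0.64*z + 6.43
(3) = -1.56*n^2 - 6.67*n - 2.44
(4) = q^5 + 11*q^4 + 23*q^3 - 95*q^2 - 300*q
(5) = -0.98*s^5 + 1.28*s^4 + 0.09*s^3 - 3.3*s^2 + 0.46*s - 0.42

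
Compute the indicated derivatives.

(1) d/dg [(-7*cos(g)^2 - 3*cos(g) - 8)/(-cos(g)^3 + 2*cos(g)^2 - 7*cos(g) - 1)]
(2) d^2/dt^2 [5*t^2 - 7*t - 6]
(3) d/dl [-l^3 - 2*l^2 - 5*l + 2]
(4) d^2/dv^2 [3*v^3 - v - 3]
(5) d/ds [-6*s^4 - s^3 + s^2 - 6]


(1) = 16*(7*cos(g)^4 + 6*cos(g)^3 - 31*cos(g)^2 - 46*cos(g) + 53)*sin(g)/(31*cos(g) - 4*cos(2*g) + cos(3*g))^2
(2) = 10
(3) = -3*l^2 - 4*l - 5
(4) = 18*v
(5) = s*(-24*s^2 - 3*s + 2)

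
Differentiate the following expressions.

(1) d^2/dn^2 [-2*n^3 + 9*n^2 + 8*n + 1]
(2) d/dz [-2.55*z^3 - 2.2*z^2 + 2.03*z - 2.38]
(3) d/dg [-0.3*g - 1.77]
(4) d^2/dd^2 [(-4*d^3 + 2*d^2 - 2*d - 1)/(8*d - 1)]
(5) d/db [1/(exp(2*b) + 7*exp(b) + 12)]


(1) = 18 - 12*n
(2) = -7.65*z^2 - 4.4*z + 2.03
(3) = -0.300000000000000
(4) = 4*(-128*d^3 + 48*d^2 - 6*d - 39)/(512*d^3 - 192*d^2 + 24*d - 1)
(5) = (-2*exp(b) - 7)*exp(b)/(exp(2*b) + 7*exp(b) + 12)^2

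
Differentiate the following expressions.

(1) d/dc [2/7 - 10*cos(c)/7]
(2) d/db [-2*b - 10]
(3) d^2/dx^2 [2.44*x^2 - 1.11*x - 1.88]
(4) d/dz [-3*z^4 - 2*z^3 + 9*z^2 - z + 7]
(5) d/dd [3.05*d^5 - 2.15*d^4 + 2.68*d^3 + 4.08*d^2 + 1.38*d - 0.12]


(1) = 10*sin(c)/7
(2) = -2
(3) = 4.88000000000000
(4) = -12*z^3 - 6*z^2 + 18*z - 1
(5) = 15.25*d^4 - 8.6*d^3 + 8.04*d^2 + 8.16*d + 1.38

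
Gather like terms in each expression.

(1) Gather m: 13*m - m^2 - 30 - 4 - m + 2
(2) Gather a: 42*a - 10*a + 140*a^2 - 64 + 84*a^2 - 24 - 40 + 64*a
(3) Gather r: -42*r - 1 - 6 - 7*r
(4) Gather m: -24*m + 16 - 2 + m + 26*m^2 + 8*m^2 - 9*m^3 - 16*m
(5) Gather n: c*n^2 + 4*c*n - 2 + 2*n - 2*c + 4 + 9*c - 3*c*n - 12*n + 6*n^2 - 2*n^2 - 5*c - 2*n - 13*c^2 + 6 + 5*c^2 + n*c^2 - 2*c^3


(1) = -m^2 + 12*m - 32
(2) = 224*a^2 + 96*a - 128
(3) = -49*r - 7
(4) = -9*m^3 + 34*m^2 - 39*m + 14
(5) = -2*c^3 - 8*c^2 + 2*c + n^2*(c + 4) + n*(c^2 + c - 12) + 8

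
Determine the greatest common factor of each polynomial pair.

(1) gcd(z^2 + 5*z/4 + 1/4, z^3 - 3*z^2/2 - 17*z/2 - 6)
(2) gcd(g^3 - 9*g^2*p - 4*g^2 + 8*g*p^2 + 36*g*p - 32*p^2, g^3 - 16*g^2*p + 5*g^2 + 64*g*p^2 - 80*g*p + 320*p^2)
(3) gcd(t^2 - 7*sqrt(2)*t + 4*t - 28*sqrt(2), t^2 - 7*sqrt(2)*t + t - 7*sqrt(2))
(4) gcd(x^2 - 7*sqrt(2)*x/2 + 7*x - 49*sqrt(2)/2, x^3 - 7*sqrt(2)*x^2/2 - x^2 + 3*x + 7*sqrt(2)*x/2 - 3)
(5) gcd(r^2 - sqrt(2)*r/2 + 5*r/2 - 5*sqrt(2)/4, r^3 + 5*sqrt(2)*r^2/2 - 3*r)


(1) = z + 1
(2) = gcd((g - 4)*(g - 8*p)*(g - p), (g + 5)*(g - 8*p)^2) = -g + 8*p
(3) = gcd((t + 4)*(t - 7*sqrt(2)), (t + 1)*(t - 7*sqrt(2))) = t - 7*sqrt(2)
(4) = 1
(5) = r - sqrt(2)/2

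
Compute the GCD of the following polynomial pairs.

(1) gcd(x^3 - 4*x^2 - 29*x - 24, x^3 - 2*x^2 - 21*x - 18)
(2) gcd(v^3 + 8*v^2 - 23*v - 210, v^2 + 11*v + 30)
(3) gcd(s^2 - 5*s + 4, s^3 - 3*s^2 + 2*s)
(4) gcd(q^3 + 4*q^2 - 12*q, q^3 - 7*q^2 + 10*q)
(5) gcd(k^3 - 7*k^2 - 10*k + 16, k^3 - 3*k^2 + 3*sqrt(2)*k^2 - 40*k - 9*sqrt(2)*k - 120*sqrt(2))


(1) = x^2 + 4*x + 3
(2) = gcd((v - 5)*(v + 6)*(v + 7), (v + 5)*(v + 6)) = v + 6
(3) = s - 1
(4) = q^2 - 2*q
(5) = gcd((k - 8)*(k - 1)*(k + 2), (k - 8)*(k + 5)*(k + 3*sqrt(2))) = k - 8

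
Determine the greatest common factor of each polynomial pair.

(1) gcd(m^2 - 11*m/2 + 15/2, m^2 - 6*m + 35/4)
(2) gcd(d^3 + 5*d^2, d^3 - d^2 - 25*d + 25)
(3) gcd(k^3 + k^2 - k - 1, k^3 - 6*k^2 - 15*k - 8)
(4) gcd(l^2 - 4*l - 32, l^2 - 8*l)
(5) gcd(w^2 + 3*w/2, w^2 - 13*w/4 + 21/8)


(1) = m - 5/2
(2) = gcd(d^2*(d + 5), (d - 5)*(d - 1)*(d + 5)) = d + 5
(3) = gcd((k - 1)*(k + 1)^2, (k - 8)*(k + 1)^2) = k^2 + 2*k + 1
(4) = l - 8
(5) = 1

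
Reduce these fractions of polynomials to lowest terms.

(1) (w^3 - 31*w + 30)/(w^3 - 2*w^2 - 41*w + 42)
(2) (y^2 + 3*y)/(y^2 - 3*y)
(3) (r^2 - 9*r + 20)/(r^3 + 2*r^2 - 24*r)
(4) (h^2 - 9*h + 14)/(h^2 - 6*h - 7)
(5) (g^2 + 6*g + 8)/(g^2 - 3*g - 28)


(1) = (w - 5)/(w - 7)
(2) = (y + 3)/(y - 3)
(3) = (r - 5)/(r^2 + 6*r)
(4) = (h - 2)/(h + 1)
(5) = (g + 2)/(g - 7)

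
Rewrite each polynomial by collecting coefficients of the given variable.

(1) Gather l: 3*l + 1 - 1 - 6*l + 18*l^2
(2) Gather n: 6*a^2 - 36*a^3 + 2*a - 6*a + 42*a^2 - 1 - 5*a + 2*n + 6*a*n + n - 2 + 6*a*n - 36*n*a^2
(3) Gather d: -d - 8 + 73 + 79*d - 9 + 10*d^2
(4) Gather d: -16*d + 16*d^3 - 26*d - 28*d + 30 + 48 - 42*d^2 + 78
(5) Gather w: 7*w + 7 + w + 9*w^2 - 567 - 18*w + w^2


(1) = 18*l^2 - 3*l
(2) = -36*a^3 + 48*a^2 - 9*a + n*(-36*a^2 + 12*a + 3) - 3
(3) = 10*d^2 + 78*d + 56
(4) = 16*d^3 - 42*d^2 - 70*d + 156
(5) = 10*w^2 - 10*w - 560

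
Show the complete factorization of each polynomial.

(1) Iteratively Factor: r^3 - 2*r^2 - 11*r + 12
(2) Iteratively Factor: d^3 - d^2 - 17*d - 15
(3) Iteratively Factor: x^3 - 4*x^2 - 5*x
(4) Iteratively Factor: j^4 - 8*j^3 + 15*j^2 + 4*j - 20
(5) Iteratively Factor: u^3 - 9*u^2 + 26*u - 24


(1) = (r + 3)*(r^2 - 5*r + 4) = (r - 4)*(r + 3)*(r - 1)
(2) = (d + 1)*(d^2 - 2*d - 15) = (d - 5)*(d + 1)*(d + 3)
(3) = (x + 1)*(x^2 - 5*x) = x*(x + 1)*(x - 5)
(4) = (j - 5)*(j^3 - 3*j^2 + 4) = (j - 5)*(j - 2)*(j^2 - j - 2) = (j - 5)*(j - 2)^2*(j + 1)
(5) = (u - 2)*(u^2 - 7*u + 12) = (u - 3)*(u - 2)*(u - 4)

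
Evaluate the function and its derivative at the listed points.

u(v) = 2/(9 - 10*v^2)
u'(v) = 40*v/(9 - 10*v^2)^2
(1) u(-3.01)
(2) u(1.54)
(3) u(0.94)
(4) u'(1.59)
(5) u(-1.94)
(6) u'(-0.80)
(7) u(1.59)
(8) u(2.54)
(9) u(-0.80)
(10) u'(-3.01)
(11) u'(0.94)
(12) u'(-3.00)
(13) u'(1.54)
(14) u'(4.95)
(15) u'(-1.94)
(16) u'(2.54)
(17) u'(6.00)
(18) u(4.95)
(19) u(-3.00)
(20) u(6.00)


(1) = -0.02
(2) = -0.14
(3) = 12.20
(4) = 0.24
(5) = -0.07
(6) = -4.73
(7) = -0.12
(8) = -0.04
(9) = 0.77
(10) = -0.02
(11) = 1397.98
(12) = -0.02
(13) = 0.28
(14) = 0.00
(15) = -0.09
(16) = 0.03
(17) = 0.00
(18) = -0.01
(19) = -0.02
(20) = -0.01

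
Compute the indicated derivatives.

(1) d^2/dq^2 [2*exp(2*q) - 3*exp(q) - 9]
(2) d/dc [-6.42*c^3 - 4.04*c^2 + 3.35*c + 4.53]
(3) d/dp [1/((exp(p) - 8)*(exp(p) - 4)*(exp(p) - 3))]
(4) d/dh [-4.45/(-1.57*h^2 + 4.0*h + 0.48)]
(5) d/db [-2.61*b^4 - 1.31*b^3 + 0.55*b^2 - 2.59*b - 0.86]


(1) = (8*exp(q) - 3)*exp(q)
(2) = -19.26*c^2 - 8.08*c + 3.35
(3) = (-(exp(p) - 8)*(exp(p) - 4) - (exp(p) - 8)*(exp(p) - 3) - (exp(p) - 4)*(exp(p) - 3))*exp(p)/((exp(p) - 8)^2*(exp(p) - 4)^2*(exp(p) - 3)^2)
(4) = (17.8 - 13.973*h)/(-1.57*h^2 + 4.0*h + 0.48)^2
(5) = -10.44*b^3 - 3.93*b^2 + 1.1*b - 2.59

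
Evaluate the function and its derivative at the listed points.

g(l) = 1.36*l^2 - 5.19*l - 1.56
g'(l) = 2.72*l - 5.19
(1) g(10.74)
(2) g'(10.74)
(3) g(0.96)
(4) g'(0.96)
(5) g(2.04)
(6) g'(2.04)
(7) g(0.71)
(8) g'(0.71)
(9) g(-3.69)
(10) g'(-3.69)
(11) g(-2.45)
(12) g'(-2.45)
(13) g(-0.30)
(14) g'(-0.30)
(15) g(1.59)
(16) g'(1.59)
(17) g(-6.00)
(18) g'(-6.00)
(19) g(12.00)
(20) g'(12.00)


(1) = 99.57
(2) = 24.02
(3) = -5.29
(4) = -2.58
(5) = -6.49
(6) = 0.36
(7) = -4.56
(8) = -3.26
(9) = 36.11
(10) = -15.23
(11) = 19.32
(12) = -11.85
(13) = 0.12
(14) = -6.01
(15) = -6.37
(16) = -0.87
(17) = 78.54
(18) = -21.51
(19) = 132.00
(20) = 27.45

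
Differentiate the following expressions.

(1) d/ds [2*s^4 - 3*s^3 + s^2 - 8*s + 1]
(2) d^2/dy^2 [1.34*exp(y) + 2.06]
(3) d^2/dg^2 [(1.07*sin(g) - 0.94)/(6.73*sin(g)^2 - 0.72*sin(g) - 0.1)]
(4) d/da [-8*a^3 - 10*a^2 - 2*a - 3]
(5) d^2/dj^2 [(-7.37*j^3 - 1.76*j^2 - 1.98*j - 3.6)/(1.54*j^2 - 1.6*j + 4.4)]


(1) = 8*s^3 - 9*s^2 + 2*s - 8
(2) = 1.34*exp(y)
(3) = (-48.463403*sin(g)^5 + 165.116512*sin(g)^4 + 78.941554*sin(g)^3 - 252.35714*sin(g)^2 + 31.571464*sin(g) - 2.393912)/(304.821217*sin(g)^6 - 97.832664*sin(g)^5 - 3.121374*sin(g)^4 + 2.534112*sin(g)^3 + 0.04638*sin(g)^2 - 0.0216*sin(g) - 0.001)
(4) = -24*a^2 - 20*a - 2
(5) = (44.079024*j^3 + 331.6368*j^2 - 722.37792*j - 65.6704)/(3.652264*j^6 - 11.38368*j^5 + 43.13232*j^4 - 69.1456*j^3 + 123.2352*j^2 - 92.928*j + 85.184)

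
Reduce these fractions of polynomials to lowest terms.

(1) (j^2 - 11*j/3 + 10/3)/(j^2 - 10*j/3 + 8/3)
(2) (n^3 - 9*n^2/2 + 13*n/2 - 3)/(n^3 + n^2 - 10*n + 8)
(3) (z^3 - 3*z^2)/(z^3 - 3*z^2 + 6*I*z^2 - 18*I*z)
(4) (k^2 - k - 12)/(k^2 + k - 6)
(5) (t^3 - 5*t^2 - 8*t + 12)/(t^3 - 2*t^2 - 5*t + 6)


(1) = (3*j - 5)/(3*j - 4)
(2) = (2*n - 3)/(2*n + 8)
(3) = z/(z + 6*I)
(4) = (k - 4)/(k - 2)
(5) = (t - 6)/(t - 3)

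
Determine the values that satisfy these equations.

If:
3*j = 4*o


Then:
j = 4*o/3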